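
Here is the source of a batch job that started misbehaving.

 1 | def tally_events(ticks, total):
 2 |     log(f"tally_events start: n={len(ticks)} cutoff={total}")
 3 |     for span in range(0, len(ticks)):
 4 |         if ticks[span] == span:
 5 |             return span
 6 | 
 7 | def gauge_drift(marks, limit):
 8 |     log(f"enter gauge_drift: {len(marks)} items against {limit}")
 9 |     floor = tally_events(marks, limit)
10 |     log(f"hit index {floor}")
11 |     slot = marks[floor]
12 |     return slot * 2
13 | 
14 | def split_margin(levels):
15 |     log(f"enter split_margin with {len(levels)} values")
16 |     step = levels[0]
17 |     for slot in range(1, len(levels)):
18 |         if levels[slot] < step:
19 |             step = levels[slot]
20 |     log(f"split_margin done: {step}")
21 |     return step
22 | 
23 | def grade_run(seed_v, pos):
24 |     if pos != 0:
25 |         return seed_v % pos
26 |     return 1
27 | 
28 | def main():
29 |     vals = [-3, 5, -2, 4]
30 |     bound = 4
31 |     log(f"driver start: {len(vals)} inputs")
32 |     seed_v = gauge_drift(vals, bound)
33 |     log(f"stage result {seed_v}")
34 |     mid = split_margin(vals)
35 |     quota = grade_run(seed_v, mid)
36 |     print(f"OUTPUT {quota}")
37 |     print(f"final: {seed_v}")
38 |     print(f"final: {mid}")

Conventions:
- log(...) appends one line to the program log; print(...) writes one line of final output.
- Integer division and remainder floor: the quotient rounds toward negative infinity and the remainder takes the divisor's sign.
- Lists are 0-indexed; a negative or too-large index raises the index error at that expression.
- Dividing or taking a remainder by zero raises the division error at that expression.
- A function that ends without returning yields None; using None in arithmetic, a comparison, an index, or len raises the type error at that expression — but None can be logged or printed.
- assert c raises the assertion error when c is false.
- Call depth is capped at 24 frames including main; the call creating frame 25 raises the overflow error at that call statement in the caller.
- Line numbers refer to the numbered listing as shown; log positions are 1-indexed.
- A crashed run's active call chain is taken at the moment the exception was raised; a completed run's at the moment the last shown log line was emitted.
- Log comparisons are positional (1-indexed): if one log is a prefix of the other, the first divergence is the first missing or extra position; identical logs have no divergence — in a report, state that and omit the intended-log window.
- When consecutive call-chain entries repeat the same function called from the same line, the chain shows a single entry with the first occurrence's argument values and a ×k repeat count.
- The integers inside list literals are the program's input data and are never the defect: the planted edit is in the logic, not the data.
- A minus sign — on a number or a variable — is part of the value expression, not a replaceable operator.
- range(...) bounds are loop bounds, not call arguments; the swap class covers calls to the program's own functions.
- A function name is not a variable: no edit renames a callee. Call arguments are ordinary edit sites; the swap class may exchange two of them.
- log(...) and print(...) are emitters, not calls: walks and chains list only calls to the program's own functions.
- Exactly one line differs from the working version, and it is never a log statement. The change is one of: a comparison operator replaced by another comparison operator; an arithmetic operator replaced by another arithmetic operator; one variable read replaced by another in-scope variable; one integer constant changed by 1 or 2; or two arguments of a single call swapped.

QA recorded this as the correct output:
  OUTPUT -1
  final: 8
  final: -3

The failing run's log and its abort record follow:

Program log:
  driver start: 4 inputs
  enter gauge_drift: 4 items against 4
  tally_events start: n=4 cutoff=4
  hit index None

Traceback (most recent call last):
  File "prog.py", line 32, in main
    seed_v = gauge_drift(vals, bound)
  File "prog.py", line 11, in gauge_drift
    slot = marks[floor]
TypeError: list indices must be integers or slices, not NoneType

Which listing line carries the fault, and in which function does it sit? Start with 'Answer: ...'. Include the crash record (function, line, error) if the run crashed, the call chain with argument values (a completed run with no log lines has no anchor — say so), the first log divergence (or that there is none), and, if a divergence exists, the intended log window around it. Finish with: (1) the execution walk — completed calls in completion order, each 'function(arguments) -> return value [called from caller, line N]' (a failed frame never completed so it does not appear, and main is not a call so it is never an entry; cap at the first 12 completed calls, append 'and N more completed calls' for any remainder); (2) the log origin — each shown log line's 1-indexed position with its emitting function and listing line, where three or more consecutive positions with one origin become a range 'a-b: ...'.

Answer: the defect is in tally_events at line 4.
Key observation: The log first diverges at position 4: the faulty run prints 'hit index None' where the working version prints 'hit index 3'.
Crash: gauge_drift, line 11, TypeError.
Call chain: main -> gauge_drift([-3, 5, -2, 4], 4) (called at line 32).
First divergence: position 4 — the shown line 'hit index None' should read 'hit index 3'.
Intended log window:
  2: enter gauge_drift: 4 items against 4
  3: tally_events start: n=4 cutoff=4
  4: hit index 3
  5: stage result 8
Execution walk:
  tally_events([-3, 5, -2, 4], 4) -> None  [called from gauge_drift, line 9]
Log origins:
  1: logged in main at line 31
  2: logged in gauge_drift at line 8
  3: logged in tally_events at line 2
  4: logged in gauge_drift at line 10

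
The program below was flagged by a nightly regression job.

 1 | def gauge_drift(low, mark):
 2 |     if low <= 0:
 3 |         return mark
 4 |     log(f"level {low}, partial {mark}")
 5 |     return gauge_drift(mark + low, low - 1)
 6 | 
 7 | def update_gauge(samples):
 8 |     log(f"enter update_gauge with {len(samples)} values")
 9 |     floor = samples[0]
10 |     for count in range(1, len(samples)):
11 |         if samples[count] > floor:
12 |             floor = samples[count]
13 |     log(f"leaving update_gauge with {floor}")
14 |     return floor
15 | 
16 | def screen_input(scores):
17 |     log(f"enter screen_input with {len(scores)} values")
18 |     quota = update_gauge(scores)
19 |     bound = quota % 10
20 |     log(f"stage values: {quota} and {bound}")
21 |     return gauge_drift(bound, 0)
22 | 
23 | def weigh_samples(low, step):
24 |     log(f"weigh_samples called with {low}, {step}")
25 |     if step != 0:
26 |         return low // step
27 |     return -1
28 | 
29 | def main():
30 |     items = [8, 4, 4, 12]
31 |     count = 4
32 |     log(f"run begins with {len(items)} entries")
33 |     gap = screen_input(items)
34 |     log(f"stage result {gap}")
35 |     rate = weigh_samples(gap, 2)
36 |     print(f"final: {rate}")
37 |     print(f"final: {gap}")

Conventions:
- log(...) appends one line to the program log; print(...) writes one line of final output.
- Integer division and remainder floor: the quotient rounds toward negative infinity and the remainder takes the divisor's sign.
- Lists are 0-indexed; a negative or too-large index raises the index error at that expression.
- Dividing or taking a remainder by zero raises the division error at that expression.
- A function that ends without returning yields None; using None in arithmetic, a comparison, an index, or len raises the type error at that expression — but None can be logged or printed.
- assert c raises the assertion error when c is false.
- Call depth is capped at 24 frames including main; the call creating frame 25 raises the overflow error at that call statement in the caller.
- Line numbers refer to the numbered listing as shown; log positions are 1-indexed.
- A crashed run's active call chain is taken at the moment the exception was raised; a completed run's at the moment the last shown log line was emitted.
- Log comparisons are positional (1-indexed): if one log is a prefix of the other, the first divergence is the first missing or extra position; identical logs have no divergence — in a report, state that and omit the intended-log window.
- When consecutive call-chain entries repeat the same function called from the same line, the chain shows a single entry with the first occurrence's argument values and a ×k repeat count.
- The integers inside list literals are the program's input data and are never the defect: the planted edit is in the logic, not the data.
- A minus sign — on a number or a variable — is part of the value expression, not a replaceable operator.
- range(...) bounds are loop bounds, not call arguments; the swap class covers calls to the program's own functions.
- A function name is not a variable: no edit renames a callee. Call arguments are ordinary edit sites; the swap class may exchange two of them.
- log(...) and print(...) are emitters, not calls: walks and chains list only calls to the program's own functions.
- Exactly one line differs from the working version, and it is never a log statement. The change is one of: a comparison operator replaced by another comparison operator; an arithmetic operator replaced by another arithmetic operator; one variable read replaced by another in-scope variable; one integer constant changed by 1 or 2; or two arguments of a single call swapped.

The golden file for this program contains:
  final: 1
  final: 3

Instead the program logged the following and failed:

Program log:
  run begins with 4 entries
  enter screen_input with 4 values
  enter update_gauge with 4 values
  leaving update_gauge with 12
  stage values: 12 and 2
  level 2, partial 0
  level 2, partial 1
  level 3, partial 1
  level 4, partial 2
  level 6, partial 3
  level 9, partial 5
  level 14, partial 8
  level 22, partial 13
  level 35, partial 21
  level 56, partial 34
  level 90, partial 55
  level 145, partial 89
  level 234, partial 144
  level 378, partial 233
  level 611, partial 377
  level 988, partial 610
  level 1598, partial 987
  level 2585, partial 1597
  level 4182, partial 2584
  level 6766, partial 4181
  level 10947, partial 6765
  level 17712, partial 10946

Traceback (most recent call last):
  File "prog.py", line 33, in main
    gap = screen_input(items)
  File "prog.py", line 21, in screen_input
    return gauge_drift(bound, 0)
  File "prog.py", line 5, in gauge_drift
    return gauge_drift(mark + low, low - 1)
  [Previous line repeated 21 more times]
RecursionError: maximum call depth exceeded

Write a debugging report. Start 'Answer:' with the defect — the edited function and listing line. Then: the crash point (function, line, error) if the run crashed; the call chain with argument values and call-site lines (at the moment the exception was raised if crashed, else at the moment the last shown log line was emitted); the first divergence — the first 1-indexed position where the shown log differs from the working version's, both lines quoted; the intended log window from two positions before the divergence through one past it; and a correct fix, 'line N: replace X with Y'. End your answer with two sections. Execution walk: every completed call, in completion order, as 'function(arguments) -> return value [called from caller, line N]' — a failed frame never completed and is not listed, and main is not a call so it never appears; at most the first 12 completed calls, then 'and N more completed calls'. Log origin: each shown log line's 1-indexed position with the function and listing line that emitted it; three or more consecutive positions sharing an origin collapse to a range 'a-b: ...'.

Answer: the defect is in gauge_drift at line 5.
Core observation: Log line 7 is where behavior first shows: 'level 2, partial 1' appears instead of 'level 1, partial 2'.
Crash: gauge_drift, line 5, RecursionError.
Call chain: main -> screen_input([8, 4, 4, 12]) (called at line 33) -> gauge_drift(2, 0) (called at line 21) -> gauge_drift(2, 1) (called at line 5) ×21.
First divergence: position 7 — the shown line 'level 2, partial 1' should read 'level 1, partial 2'.
Intended log window:
  5: stage values: 12 and 2
  6: level 2, partial 0
  7: level 1, partial 2
  8: stage result 3
Execution walk:
  update_gauge([8, 4, 4, 12]) -> 12  [called from screen_input, line 18]
Log origin:
  1: logged in main at line 32
  2: logged in screen_input at line 17
  3: logged in update_gauge at line 8
  4: logged in update_gauge at line 13
  5: logged in screen_input at line 20
  6-27: logged in gauge_drift at line 4
A correct fix: line 5: replace `gauge_drift(mark + low, low - 1)` with `gauge_drift(low - 1, mark + low)`.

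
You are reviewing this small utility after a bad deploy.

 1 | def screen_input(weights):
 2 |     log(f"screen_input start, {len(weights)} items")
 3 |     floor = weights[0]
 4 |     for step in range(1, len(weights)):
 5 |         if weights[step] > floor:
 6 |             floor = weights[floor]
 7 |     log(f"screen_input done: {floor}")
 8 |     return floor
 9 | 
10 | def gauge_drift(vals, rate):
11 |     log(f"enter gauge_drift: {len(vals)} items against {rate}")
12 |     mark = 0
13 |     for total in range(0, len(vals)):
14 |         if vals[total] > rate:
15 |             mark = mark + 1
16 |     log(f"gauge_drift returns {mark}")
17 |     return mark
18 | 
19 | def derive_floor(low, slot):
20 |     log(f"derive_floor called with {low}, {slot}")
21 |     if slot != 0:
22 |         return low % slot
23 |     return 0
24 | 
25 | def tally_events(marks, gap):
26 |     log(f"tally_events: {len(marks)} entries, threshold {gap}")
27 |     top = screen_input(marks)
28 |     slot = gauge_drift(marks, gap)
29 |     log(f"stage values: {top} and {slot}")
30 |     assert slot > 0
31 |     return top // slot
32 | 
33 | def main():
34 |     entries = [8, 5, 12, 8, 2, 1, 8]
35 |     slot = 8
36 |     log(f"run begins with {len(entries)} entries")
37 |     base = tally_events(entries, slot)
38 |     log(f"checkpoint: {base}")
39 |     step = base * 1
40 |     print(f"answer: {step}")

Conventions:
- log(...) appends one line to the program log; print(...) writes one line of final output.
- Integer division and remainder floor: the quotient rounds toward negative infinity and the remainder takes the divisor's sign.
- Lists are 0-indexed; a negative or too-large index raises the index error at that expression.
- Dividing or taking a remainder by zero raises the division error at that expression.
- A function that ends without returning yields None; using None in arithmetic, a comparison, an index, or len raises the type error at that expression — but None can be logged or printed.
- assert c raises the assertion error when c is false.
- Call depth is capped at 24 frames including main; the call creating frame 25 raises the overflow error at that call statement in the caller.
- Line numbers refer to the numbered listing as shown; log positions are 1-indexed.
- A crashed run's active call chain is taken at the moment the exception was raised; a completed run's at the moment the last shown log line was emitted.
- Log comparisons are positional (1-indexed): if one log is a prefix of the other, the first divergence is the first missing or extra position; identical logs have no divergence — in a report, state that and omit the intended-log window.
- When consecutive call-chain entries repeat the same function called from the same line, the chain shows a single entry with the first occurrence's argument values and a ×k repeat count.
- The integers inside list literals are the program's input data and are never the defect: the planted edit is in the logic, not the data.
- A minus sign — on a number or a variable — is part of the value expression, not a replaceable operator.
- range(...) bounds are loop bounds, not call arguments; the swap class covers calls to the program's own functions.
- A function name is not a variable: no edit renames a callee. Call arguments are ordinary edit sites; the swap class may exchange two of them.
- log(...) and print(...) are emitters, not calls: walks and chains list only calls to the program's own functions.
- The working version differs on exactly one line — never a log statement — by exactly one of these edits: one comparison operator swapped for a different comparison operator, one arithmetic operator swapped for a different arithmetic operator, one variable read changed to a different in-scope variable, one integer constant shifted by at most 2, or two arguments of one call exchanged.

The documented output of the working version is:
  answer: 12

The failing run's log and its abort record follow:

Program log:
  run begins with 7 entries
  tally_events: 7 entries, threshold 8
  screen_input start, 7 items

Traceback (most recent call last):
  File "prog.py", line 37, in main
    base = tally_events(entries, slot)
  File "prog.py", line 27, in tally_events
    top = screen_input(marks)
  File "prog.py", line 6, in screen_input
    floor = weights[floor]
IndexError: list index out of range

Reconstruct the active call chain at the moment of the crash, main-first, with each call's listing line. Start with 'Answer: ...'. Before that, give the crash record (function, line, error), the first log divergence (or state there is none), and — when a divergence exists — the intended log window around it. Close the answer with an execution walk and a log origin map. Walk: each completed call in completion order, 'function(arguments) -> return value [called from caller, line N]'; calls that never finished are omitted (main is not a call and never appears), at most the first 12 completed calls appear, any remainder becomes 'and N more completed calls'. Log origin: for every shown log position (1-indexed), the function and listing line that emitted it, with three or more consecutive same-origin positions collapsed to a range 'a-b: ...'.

Answer: main -> tally_events (called at line 37) -> screen_input (called at line 27).
Key observation: After 3 matching log lines the faulty run goes silent, while the working version continues with 'screen_input done: 12'.
Crash: screen_input, line 6, IndexError.
First divergence: position 4 (shown log ended at 3 lines; the working version continues: 'screen_input done: 12').
Intended log window:
  2: tally_events: 7 entries, threshold 8
  3: screen_input start, 7 items
  4: screen_input done: 12
  5: enter gauge_drift: 7 items against 8
Execution walk:
  (no call completed)
Origin of each log line:
  1 — main, line 36
  2 — tally_events, line 26
  3 — screen_input, line 2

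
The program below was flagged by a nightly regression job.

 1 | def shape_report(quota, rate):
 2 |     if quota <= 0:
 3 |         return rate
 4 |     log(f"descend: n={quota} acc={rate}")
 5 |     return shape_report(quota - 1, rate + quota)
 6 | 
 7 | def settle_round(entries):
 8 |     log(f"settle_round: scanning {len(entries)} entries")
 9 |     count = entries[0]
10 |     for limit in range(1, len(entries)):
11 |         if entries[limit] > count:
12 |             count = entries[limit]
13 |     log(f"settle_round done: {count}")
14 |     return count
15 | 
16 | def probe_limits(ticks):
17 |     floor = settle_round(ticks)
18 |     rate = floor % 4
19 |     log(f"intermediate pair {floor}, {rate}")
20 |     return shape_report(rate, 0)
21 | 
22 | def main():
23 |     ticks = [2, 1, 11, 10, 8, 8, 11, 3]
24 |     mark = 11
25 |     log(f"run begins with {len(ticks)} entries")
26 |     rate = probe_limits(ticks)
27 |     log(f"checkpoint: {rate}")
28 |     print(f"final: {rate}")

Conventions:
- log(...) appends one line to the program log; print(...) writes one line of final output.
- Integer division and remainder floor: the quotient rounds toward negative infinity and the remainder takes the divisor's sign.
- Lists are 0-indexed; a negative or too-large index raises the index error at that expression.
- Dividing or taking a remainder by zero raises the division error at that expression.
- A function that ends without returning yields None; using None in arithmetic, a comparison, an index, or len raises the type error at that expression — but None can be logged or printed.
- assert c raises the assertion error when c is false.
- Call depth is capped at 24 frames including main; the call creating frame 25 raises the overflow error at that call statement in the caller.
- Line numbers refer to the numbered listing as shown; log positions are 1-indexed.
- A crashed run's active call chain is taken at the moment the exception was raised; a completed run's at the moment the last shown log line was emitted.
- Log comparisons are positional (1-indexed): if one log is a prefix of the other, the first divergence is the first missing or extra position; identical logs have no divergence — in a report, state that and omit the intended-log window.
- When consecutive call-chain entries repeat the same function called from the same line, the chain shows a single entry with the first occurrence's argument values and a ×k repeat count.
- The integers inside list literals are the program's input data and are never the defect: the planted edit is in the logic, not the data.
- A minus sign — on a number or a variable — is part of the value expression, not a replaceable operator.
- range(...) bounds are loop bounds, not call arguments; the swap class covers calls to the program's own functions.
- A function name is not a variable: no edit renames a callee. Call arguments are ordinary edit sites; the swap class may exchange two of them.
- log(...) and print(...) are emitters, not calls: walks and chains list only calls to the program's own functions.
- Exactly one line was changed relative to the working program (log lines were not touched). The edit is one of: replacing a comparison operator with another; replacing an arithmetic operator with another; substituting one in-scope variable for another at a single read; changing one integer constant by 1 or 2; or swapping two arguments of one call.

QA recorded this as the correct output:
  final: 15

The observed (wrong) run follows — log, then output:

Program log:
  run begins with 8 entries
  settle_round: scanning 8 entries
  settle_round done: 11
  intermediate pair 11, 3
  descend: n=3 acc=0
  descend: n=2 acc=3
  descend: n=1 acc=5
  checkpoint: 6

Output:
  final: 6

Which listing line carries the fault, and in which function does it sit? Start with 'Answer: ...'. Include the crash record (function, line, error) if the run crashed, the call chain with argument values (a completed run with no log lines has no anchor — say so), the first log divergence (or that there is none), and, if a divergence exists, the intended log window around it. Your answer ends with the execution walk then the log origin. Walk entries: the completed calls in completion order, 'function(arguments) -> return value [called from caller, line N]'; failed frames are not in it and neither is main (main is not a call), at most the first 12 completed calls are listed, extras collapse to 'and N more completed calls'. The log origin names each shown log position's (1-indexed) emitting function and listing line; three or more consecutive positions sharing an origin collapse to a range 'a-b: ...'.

Answer: the defect is in probe_limits at line 18.
Key fact: Everything matches until log position 4, which reads 'intermediate pair 11, 3' in place of 'intermediate pair 11, 5'.
Call chain: main.
First divergence: at position 4 the run shows 'intermediate pair 11, 3' where the working version logs 'intermediate pair 11, 5'.
Intended log window:
  2: settle_round: scanning 8 entries
  3: settle_round done: 11
  4: intermediate pair 11, 5
  5: descend: n=5 acc=0
Execution walk:
  settle_round([2, 1, 11, 10, 8, 8, 11, 3]) -> 11  [called from probe_limits, line 17]
  shape_report(0, 6) -> 6  [called from shape_report, line 5]
  shape_report(1, 5) -> 6  [called from shape_report, line 5]
  shape_report(2, 3) -> 6  [called from shape_report, line 5]
  shape_report(3, 0) -> 6  [called from probe_limits, line 20]
  probe_limits([2, 1, 11, 10, 8, 8, 11, 3]) -> 6  [called from main, line 26]
Log origins:
  1 — main, line 25
  2 — settle_round, line 8
  3 — settle_round, line 13
  4 — probe_limits, line 19
  5-7 — shape_report, line 4
  8 — main, line 27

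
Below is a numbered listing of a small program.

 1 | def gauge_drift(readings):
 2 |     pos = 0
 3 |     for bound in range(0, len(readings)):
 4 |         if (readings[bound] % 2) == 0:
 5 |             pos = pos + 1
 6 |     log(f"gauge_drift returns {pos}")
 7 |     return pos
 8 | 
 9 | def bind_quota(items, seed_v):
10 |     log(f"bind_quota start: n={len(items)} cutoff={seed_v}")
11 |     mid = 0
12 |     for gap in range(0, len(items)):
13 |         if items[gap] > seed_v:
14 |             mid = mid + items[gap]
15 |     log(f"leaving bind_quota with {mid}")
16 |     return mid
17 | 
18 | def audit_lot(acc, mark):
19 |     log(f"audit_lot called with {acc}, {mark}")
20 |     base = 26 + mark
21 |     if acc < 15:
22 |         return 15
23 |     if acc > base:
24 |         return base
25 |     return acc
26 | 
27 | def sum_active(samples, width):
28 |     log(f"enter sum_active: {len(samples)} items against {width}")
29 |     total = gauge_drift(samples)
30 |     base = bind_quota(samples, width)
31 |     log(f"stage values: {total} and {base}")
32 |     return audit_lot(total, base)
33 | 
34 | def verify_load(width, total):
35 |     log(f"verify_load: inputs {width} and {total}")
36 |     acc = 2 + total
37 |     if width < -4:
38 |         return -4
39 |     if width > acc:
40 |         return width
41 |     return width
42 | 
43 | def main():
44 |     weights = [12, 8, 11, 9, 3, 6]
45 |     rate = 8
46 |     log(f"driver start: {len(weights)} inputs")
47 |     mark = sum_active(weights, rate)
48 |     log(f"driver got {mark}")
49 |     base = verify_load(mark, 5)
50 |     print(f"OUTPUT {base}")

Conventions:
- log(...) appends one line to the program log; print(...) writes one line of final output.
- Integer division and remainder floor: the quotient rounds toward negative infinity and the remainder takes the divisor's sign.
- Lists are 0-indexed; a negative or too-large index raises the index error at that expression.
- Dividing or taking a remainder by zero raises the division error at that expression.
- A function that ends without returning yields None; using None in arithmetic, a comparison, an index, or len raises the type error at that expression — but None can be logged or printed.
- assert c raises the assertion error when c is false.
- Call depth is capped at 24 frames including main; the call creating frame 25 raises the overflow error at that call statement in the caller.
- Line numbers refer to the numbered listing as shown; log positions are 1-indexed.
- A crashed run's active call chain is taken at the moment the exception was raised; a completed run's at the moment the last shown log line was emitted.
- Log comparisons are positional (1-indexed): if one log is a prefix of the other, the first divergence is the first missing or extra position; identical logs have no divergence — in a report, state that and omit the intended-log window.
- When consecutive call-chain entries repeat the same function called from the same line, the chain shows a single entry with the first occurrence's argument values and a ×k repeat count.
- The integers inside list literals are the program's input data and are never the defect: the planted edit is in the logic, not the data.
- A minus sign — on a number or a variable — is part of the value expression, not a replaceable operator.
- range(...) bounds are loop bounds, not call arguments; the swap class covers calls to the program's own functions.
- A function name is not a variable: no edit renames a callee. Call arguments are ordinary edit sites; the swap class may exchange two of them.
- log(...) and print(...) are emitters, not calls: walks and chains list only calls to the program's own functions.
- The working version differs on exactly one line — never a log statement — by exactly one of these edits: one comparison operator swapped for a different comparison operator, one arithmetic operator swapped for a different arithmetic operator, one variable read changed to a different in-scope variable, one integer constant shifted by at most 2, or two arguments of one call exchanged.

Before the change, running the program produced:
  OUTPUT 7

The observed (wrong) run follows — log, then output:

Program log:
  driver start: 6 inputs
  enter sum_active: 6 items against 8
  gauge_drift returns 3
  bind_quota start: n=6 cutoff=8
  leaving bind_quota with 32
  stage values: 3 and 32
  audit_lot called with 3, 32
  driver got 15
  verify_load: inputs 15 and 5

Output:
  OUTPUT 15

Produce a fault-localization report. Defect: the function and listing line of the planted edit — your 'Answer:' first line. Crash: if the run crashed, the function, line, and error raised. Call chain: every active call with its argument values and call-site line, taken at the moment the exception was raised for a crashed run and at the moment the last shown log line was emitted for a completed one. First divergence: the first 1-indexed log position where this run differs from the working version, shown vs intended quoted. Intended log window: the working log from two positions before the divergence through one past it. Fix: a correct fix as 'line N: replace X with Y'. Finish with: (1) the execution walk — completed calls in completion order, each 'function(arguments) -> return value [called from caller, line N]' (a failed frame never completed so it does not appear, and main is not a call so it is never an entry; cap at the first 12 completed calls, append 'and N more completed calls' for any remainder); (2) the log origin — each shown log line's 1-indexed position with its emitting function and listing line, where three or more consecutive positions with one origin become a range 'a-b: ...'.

Answer: the defect is in verify_load at line 40.
The tell: The two runs log identically and part ways only at the printed values.
Call chain: main -> verify_load(15, 5) (called at line 49).
First divergence: there is none — every log position agrees.
Execution walk:
  gauge_drift([12, 8, 11, 9, 3, 6]) -> 3  [called from sum_active, line 29]
  bind_quota([12, 8, 11, 9, 3, 6], 8) -> 32  [called from sum_active, line 30]
  audit_lot(3, 32) -> 15  [called from sum_active, line 32]
  sum_active([12, 8, 11, 9, 3, 6], 8) -> 15  [called from main, line 47]
  verify_load(15, 5) -> 15  [called from main, line 49]
Log line origins:
  1: from main, line 46
  2: from sum_active, line 28
  3: from gauge_drift, line 6
  4: from bind_quota, line 10
  5: from bind_quota, line 15
  6: from sum_active, line 31
  7: from audit_lot, line 19
  8: from main, line 48
  9: from verify_load, line 35
A correct fix: line 40: replace `width` with `acc`.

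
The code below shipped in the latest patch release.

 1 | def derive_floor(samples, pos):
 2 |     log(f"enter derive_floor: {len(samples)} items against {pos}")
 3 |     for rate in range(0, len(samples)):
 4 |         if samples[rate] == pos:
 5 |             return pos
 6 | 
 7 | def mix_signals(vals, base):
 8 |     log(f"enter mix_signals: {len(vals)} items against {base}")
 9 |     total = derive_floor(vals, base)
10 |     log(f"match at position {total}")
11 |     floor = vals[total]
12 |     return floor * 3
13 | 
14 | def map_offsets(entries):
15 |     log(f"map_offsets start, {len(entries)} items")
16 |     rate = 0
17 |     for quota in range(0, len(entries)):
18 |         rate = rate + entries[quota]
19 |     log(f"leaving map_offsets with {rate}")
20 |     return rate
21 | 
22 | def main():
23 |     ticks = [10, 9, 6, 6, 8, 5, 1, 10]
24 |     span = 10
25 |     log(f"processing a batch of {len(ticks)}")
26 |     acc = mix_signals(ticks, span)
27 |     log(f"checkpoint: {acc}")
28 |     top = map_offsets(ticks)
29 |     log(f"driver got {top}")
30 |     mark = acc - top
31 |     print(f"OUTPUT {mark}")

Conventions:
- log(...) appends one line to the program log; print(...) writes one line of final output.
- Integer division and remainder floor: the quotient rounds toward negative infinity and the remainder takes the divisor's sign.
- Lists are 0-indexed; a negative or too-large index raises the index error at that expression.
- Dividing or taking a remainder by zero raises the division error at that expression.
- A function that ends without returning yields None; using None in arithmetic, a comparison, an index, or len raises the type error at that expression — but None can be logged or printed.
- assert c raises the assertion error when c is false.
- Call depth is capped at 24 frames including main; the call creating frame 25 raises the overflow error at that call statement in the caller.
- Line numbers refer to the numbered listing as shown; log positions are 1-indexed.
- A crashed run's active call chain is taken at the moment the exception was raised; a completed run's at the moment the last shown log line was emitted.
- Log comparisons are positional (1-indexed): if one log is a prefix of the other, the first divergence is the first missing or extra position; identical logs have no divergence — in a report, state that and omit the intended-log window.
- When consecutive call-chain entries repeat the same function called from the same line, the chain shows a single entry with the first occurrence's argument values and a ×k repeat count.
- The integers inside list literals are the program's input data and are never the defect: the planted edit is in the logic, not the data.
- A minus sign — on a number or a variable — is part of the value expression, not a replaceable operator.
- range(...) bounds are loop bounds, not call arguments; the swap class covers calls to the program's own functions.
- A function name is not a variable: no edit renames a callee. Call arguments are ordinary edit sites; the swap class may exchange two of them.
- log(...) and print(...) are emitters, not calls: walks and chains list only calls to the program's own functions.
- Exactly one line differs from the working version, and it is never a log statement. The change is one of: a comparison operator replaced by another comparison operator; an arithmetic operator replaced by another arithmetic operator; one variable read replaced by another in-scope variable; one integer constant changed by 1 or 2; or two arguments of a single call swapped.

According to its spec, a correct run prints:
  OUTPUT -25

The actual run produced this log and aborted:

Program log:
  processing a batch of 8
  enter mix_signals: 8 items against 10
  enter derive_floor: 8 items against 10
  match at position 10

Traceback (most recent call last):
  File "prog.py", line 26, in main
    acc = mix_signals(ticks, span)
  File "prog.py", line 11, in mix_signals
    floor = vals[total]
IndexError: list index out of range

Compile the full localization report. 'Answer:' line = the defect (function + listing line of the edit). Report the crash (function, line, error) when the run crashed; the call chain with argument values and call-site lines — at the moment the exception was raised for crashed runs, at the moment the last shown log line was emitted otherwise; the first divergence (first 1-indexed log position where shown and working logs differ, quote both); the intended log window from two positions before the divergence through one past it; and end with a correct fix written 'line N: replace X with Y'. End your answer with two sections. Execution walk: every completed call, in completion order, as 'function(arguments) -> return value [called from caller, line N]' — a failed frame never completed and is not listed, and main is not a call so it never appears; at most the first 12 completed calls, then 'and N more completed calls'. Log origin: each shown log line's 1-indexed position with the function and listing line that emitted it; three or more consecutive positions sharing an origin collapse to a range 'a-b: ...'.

Answer: the defect is in derive_floor at line 5.
Core observation: At log position 4 the runs split — shown 'match at position 10', but the working version logs 'match at position 0'.
Crash: mix_signals, line 11, IndexError.
Call chain: main -> mix_signals([10, 9, 6, 6, 8, 5, 1, 10], 10) (called at line 26).
First divergence: at position 4 the run shows 'match at position 10' where the working version logs 'match at position 0'.
Intended log window:
  2: enter mix_signals: 8 items against 10
  3: enter derive_floor: 8 items against 10
  4: match at position 0
  5: checkpoint: 30
Execution walk:
  derive_floor([10, 9, 6, 6, 8, 5, 1, 10], 10) -> 10  [called from mix_signals, line 9]
Origin of each log line:
  1: from main, line 25
  2: from mix_signals, line 8
  3: from derive_floor, line 2
  4: from mix_signals, line 10
A correct fix: line 5: replace `pos` with `rate`.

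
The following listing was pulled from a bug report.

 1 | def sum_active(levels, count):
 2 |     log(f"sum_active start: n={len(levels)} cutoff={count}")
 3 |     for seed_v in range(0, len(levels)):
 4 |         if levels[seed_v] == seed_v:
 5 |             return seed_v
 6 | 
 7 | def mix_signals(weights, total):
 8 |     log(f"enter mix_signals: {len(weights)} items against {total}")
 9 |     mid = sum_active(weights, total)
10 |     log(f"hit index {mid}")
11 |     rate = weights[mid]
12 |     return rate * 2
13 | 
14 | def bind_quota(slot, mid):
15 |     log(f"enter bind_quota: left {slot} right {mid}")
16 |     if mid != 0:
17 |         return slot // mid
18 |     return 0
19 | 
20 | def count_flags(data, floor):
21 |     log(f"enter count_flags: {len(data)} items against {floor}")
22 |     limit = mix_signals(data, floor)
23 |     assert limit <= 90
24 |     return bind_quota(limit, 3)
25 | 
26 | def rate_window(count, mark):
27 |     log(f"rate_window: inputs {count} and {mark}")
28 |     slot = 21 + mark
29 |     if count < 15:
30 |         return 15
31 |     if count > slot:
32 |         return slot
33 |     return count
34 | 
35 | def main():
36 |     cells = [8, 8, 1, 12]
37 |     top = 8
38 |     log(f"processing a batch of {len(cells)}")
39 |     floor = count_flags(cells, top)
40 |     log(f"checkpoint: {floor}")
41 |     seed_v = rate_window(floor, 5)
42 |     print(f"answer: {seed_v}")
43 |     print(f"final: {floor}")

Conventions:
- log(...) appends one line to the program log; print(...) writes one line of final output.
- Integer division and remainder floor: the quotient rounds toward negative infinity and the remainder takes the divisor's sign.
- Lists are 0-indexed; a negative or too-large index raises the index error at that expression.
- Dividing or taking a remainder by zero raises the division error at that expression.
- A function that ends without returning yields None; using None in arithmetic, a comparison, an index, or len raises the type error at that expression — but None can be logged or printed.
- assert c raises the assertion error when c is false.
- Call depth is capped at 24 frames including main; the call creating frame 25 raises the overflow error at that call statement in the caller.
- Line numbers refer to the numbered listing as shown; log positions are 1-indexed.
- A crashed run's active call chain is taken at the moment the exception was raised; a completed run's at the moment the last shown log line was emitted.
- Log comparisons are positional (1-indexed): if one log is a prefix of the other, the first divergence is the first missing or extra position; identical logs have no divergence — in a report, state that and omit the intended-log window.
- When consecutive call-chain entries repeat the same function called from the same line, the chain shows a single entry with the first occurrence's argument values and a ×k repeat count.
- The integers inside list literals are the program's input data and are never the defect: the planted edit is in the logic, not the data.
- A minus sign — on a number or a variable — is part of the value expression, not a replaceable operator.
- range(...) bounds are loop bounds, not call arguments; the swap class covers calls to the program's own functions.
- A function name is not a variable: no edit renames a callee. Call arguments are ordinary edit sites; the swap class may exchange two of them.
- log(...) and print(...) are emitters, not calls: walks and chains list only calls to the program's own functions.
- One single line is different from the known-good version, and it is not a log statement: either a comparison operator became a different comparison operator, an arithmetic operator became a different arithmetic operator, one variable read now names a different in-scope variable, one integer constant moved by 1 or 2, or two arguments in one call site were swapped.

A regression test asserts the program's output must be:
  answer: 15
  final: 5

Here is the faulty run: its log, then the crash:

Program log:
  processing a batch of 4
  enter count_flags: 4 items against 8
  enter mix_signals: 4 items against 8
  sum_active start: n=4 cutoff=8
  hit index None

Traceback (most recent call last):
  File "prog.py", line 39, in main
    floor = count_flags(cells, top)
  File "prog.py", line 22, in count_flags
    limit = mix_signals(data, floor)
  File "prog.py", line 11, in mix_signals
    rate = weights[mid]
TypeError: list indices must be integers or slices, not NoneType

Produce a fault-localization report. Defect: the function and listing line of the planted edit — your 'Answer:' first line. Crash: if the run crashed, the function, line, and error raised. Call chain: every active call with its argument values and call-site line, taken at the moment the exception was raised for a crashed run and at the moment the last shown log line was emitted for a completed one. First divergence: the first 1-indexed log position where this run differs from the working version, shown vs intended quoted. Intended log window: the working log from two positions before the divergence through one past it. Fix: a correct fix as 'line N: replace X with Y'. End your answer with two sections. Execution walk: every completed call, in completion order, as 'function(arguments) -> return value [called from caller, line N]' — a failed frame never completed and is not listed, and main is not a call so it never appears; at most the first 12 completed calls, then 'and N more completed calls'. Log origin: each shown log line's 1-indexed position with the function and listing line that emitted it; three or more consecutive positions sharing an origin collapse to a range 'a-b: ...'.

Answer: the defect is in sum_active at line 4.
Core observation: Position 5 is the first bad log line: 'hit index None' should read 'hit index 0'.
Crash: mix_signals, line 11, TypeError.
Call chain: main -> count_flags([8, 8, 1, 12], 8) (called at line 39) -> mix_signals([8, 8, 1, 12], 8) (called at line 22).
First divergence: position 5 — the shown line 'hit index None' should read 'hit index 0'.
Intended log window:
  3: enter mix_signals: 4 items against 8
  4: sum_active start: n=4 cutoff=8
  5: hit index 0
  6: enter bind_quota: left 16 right 3
Execution walk:
  sum_active([8, 8, 1, 12], 8) -> None  [called from mix_signals, line 9]
Log origins:
  1: logged in main at line 38
  2: logged in count_flags at line 21
  3: logged in mix_signals at line 8
  4: logged in sum_active at line 2
  5: logged in mix_signals at line 10
A correct fix: line 4: replace `levels[seed_v] == seed_v` with `levels[seed_v] == count`.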